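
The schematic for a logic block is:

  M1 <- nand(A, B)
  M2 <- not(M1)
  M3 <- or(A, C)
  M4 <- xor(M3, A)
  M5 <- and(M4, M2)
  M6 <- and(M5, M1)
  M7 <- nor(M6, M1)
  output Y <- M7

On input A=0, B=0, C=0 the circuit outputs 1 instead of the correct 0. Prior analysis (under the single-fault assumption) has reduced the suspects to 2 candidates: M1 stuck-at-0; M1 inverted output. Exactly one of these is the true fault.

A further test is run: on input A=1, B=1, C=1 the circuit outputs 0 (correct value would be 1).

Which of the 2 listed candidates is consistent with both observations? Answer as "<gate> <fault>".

Evaluate each candidate on input A=1, B=1, C=1:
  M1 stuck-at-0: M1=0 [stuck-at-0], M2=1, M3=1, M4=0, M5=0, M6=0, M7=1 → 1 — eliminated
  M1 inverted output: M1=1 [inverted output], M2=0, M3=1, M4=0, M5=0, M6=0, M7=0 → 0 — matches
Only M1 inverted output reproduces the observed 0.

M1 inverted output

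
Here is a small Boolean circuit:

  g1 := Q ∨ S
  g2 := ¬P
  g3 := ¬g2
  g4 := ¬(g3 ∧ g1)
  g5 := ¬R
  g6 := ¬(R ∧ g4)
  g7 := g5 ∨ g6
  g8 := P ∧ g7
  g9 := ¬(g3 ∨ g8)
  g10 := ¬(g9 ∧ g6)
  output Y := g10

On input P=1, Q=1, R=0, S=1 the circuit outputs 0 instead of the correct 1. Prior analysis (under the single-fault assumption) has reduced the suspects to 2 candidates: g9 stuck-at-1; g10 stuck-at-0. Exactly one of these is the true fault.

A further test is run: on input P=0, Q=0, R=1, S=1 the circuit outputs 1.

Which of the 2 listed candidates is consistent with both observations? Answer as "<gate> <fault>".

g9 stuck-at-1

Evaluate each candidate on input P=0, Q=0, R=1, S=1:
  g9 stuck-at-1: g1=1, g2=1, g3=0, g4=1, g5=0, g6=0, g7=0, g8=0, g9=1 [stuck-at-1], g10=1 → 1 — matches
  g10 stuck-at-0: g1=1, g2=1, g3=0, g4=1, g5=0, g6=0, g7=0, g8=0, g9=1, g10=0 [stuck-at-0] → 0 — eliminated
Only g9 stuck-at-1 reproduces the observed 1.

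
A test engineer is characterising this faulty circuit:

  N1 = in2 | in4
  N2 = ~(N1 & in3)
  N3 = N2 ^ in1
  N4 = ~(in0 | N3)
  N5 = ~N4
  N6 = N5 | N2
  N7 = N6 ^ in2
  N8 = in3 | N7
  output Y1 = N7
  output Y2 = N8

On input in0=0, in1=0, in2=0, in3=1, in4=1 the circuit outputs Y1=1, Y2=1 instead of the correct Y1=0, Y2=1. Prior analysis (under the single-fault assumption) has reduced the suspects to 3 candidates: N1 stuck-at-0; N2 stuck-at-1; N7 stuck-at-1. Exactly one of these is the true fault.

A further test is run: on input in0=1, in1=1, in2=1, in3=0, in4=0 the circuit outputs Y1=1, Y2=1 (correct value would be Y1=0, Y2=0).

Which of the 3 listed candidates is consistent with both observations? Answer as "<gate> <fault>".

Evaluate each candidate on input in0=1, in1=1, in2=1, in3=0, in4=0:
  N1 stuck-at-0: N1=0 [stuck-at-0], N2=1, N3=0, N4=0, N5=1, N6=1, N7=0, N8=0 → Y1=0, Y2=0 — eliminated
  N2 stuck-at-1: N1=1, N2=1 [stuck-at-1], N3=0, N4=0, N5=1, N6=1, N7=0, N8=0 → Y1=0, Y2=0 — eliminated
  N7 stuck-at-1: N1=1, N2=1, N3=0, N4=0, N5=1, N6=1, N7=1 [stuck-at-1], N8=1 → Y1=1, Y2=1 — matches
Only N7 stuck-at-1 reproduces the observed Y1=1, Y2=1.

N7 stuck-at-1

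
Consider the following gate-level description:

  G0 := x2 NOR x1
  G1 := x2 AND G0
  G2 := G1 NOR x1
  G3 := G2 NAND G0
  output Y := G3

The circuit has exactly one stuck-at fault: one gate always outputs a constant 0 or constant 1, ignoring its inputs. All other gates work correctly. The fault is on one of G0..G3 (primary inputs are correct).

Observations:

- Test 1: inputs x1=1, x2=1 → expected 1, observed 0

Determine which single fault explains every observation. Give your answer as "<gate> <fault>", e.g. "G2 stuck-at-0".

Fault-free values for test 1 (x1=1, x2=1): G0=0, G1=0, G2=0, G3=1, giving Y=1. Observed 0.
Test 1: faults giving observed 0 are {G3 stuck-at-0}.
Only G3 stuck-at-0 is consistent with every test.

G3 stuck-at-0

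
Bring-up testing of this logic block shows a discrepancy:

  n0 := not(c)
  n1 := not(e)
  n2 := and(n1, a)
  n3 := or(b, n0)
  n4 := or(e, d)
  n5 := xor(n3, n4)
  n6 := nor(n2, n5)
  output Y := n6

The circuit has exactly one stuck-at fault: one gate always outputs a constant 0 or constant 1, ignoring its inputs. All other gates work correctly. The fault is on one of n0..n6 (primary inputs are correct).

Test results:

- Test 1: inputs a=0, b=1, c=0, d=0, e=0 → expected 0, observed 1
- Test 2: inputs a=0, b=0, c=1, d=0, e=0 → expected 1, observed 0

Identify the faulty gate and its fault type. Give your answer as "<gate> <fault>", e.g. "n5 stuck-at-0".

n4 stuck-at-1

Fault-free values for test 1 (a=0, b=1, c=0, d=0, e=0): n0=1, n1=1, n2=0, n3=1, n4=0, n5=1, n6=0, giving Y=0. Observed 1.
Test 1: faults giving observed 1 are {n3 stuck-at-0, n4 stuck-at-1, n5 stuck-at-0, n6 stuck-at-1}.
Test 2 (a=0, b=0, c=1, d=0, e=0): fault-free n0=0, n1=1, n2=0, n3=0, n4=0, n5=0, n6=1 → 1; observed 0. Eliminates n3 stuck-at-0, n5 stuck-at-0, n6 stuck-at-1.
Only n4 stuck-at-1 is consistent with every test.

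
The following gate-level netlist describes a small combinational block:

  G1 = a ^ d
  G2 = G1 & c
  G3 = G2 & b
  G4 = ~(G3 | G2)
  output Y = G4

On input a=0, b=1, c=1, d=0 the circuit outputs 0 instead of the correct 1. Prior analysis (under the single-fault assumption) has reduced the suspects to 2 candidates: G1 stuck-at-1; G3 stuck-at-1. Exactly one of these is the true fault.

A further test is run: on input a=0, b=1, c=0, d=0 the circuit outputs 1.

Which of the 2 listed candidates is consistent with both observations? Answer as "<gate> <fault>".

G1 stuck-at-1

Evaluate each candidate on input a=0, b=1, c=0, d=0:
  G1 stuck-at-1: G1=1 [stuck-at-1], G2=0, G3=0, G4=1 → 1 — matches
  G3 stuck-at-1: G1=0, G2=0, G3=1 [stuck-at-1], G4=0 → 0 — eliminated
Only G1 stuck-at-1 reproduces the observed 1.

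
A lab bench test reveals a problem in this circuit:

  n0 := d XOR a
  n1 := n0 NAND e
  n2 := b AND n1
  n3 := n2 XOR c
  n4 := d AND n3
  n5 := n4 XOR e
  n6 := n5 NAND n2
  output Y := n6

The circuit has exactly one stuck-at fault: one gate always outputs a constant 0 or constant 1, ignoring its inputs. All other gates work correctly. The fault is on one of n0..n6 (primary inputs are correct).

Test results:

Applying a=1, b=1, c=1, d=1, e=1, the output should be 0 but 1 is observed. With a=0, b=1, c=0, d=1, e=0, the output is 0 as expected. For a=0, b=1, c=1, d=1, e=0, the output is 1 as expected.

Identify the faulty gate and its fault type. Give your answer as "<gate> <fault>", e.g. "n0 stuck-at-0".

n0 stuck-at-1

Fault-free values for test 1 (a=1, b=1, c=1, d=1, e=1): n0=0, n1=1, n2=1, n3=0, n4=0, n5=1, n6=0, giving Y=0. Observed 1.
Test 1: faults giving observed 1 are {n0 stuck-at-1, n1 stuck-at-0, n2 stuck-at-0, n3 stuck-at-1, n4 stuck-at-1, n5 stuck-at-0, n6 stuck-at-1}.
Test 2 (a=0, b=1, c=0, d=1, e=0): fault-free n0=1, n1=1, n2=1, n3=1, n4=1, n5=1, n6=0 → 0; observed 0. Eliminates n1 stuck-at-0, n2 stuck-at-0, n5 stuck-at-0, n6 stuck-at-1.
Test 3 (a=0, b=1, c=1, d=1, e=0): fault-free n0=1, n1=1, n2=1, n3=0, n4=0, n5=0, n6=1 → 1; observed 1. Eliminates n3 stuck-at-1, n4 stuck-at-1.
Only n0 stuck-at-1 is consistent with every test.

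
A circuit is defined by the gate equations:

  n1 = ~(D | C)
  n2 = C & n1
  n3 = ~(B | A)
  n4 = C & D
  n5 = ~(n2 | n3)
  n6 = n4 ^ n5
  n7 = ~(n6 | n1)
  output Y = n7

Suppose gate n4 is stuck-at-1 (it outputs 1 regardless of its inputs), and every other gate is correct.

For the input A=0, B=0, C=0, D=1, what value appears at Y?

0

Propagate with n4 forced: n1=0, n2=0, n3=1, n4=1 [stuck-at-1], n5=0, n6=1, n7=0.
So Y = 0. (Without the fault it would be 1.)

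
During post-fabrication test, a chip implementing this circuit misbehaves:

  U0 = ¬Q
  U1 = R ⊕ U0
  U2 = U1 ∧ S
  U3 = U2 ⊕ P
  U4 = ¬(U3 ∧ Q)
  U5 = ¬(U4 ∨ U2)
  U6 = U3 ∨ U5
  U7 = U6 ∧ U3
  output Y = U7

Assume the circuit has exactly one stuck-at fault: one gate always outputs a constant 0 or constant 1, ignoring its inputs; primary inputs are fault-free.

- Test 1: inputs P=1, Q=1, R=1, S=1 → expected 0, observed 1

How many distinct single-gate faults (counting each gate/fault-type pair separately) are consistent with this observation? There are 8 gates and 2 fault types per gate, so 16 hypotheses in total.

5

Fault-free: U0=0, U1=1, U2=1, U3=0, U4=1, U5=0, U6=0, U7=0 → 0. Observed 1.
  U0: stuck-at-1 ✓; others ✗
  U1: stuck-at-0 ✓; others ✗
  U2: stuck-at-0 ✓; others ✗
  U3: stuck-at-1 ✓; others ✗
  U4: none of the 2 fault types match ✗
  U5: none of the 2 fault types match ✗
  U6: none of the 2 fault types match ✗
  U7: stuck-at-1 ✓; others ✗
Consistent faults: {U0 stuck-at-1, U1 stuck-at-0, U2 stuck-at-0, U3 stuck-at-1, U7 stuck-at-1} — 5 in all.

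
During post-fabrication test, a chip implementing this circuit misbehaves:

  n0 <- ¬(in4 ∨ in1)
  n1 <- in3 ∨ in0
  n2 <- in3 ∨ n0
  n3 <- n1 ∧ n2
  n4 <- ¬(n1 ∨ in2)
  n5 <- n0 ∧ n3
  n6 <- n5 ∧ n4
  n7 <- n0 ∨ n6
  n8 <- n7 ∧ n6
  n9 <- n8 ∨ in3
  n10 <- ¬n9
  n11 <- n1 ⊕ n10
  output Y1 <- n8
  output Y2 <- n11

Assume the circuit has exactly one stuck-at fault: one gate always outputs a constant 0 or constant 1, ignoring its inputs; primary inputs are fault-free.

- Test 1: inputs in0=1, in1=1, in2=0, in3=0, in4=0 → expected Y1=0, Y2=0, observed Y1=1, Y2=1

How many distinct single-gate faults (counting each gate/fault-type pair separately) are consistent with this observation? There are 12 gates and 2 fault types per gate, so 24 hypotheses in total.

2

Fault-free: n0=0, n1=1, n2=0, n3=0, n4=0, n5=0, n6=0, n7=0, n8=0, n9=0, n10=1, n11=0 → Y1=0, Y2=0. Observed Y1=1, Y2=1.
  n0: none of the 2 fault types match ✗
  n1: none of the 2 fault types match ✗
  n2: none of the 2 fault types match ✗
  n3: none of the 2 fault types match ✗
  n4: none of the 2 fault types match ✗
  n5: none of the 2 fault types match ✗
  n6: stuck-at-1 ✓; others ✗
  n7: none of the 2 fault types match ✗
  n8: stuck-at-1 ✓; others ✗
  n9: none of the 2 fault types match ✗
  n10: none of the 2 fault types match ✗
  n11: none of the 2 fault types match ✗
Consistent faults: {n6 stuck-at-1, n8 stuck-at-1} — 2 in all.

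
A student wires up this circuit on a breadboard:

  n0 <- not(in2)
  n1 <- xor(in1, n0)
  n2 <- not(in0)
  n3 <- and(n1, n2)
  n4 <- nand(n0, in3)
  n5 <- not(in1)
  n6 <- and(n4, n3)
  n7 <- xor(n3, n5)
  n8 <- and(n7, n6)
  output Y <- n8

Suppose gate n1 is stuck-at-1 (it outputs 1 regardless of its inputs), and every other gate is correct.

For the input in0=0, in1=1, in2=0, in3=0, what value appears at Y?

Propagate with n1 forced: n0=1, n1=1 [stuck-at-1], n2=1, n3=1, n4=1, n5=0, n6=1, n7=1, n8=1.
So Y = 1. (Without the fault it would be 0.)

1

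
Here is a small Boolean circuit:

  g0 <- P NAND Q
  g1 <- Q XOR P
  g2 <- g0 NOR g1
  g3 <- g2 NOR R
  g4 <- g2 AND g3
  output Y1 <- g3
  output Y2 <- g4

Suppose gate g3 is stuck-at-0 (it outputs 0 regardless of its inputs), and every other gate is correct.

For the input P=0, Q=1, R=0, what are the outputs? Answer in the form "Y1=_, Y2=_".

Propagate with g3 forced: g0=1, g1=1, g2=0, g3=0 [stuck-at-0], g4=0.
So the outputs are Y1=0, Y2=0. (Without the fault they would be Y1=1, Y2=0.)

Y1=0, Y2=0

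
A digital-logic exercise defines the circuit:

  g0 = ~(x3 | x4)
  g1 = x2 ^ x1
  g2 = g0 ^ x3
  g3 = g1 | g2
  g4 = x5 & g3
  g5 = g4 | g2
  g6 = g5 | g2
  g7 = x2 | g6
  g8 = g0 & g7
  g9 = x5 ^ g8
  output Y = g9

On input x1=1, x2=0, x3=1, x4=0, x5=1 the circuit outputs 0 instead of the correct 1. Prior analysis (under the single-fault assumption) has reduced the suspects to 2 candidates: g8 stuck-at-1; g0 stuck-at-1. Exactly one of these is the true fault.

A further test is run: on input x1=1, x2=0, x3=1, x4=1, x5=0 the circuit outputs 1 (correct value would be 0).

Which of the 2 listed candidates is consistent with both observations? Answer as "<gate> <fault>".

Evaluate each candidate on input x1=1, x2=0, x3=1, x4=1, x5=0:
  g8 stuck-at-1: g0=0, g1=1, g2=1, g3=1, g4=0, g5=1, g6=1, g7=1, g8=1 [stuck-at-1], g9=1 → 1 — matches
  g0 stuck-at-1: g0=1 [stuck-at-1], g1=1, g2=0, g3=1, g4=0, g5=0, g6=0, g7=0, g8=0, g9=0 → 0 — eliminated
Only g8 stuck-at-1 reproduces the observed 1.

g8 stuck-at-1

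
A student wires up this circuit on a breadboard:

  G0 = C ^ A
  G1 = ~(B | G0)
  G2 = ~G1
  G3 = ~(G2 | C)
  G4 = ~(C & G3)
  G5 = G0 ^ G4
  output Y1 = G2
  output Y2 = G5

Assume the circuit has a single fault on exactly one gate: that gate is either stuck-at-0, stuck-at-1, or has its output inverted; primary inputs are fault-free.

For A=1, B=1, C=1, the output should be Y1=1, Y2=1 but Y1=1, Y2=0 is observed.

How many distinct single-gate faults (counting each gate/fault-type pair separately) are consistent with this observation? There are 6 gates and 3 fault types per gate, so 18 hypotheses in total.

Fault-free: G0=0, G1=0, G2=1, G3=0, G4=1, G5=1 → Y1=1, Y2=1. Observed Y1=1, Y2=0.
  G0: stuck-at-1, inverted output ✓; others ✗
  G1: none of the 3 fault types match ✗
  G2: none of the 3 fault types match ✗
  G3: stuck-at-1, inverted output ✓; others ✗
  G4: stuck-at-0, inverted output ✓; others ✗
  G5: stuck-at-0, inverted output ✓; others ✗
Consistent faults: {G0 stuck-at-1, G0 inverted output, G3 stuck-at-1, G3 inverted output, G4 stuck-at-0, G4 inverted output, G5 stuck-at-0, G5 inverted output} — 8 in all.

8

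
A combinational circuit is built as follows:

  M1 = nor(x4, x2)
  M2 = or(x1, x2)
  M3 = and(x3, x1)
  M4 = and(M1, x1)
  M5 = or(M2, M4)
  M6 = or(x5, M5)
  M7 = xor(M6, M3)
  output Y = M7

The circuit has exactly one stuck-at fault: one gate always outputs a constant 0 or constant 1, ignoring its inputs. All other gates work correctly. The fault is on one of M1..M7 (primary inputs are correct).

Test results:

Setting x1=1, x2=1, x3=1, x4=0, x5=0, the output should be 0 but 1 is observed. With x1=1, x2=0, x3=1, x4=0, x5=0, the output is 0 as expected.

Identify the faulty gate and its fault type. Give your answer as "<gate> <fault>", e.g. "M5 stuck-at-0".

M2 stuck-at-0

Fault-free values for test 1 (x1=1, x2=1, x3=1, x4=0, x5=0): M1=0, M2=1, M3=1, M4=0, M5=1, M6=1, M7=0, giving Y=0. Observed 1.
Test 1: faults giving observed 1 are {M2 stuck-at-0, M3 stuck-at-0, M5 stuck-at-0, M6 stuck-at-0, M7 stuck-at-1}.
Test 2 (x1=1, x2=0, x3=1, x4=0, x5=0): fault-free M1=1, M2=1, M3=1, M4=1, M5=1, M6=1, M7=0 → 0; observed 0. Eliminates M3 stuck-at-0, M5 stuck-at-0, M6 stuck-at-0, M7 stuck-at-1.
Only M2 stuck-at-0 is consistent with every test.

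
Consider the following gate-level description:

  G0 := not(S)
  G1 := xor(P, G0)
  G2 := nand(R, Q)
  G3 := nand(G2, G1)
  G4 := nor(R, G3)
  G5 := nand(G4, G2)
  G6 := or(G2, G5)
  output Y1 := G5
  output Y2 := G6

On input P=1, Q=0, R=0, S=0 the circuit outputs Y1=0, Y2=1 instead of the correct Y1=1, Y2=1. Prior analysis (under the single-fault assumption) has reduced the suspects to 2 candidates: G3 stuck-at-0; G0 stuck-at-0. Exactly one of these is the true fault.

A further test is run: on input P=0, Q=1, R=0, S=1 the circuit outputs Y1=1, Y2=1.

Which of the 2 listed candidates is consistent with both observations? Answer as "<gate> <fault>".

G0 stuck-at-0

Evaluate each candidate on input P=0, Q=1, R=0, S=1:
  G3 stuck-at-0: G0=0, G1=0, G2=1, G3=0 [stuck-at-0], G4=1, G5=0, G6=1 → Y1=0, Y2=1 — eliminated
  G0 stuck-at-0: G0=0 [stuck-at-0], G1=0, G2=1, G3=1, G4=0, G5=1, G6=1 → Y1=1, Y2=1 — matches
Only G0 stuck-at-0 reproduces the observed Y1=1, Y2=1.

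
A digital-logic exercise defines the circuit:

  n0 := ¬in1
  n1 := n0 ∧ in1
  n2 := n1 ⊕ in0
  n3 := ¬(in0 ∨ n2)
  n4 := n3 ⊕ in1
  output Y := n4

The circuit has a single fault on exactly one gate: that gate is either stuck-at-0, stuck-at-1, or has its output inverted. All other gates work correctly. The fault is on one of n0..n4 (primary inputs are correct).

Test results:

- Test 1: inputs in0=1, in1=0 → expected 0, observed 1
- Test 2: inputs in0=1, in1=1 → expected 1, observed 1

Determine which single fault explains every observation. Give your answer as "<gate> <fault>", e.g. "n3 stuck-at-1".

Fault-free values for test 1 (in0=1, in1=0): n0=1, n1=0, n2=1, n3=0, n4=0, giving Y=0. Observed 1.
Test 1: faults giving observed 1 are {n3 stuck-at-1, n3 inverted output, n4 stuck-at-1, n4 inverted output}.
Test 2 (in0=1, in1=1): fault-free n0=0, n1=0, n2=1, n3=0, n4=1 → 1; observed 1. Eliminates n3 stuck-at-1, n3 inverted output, n4 inverted output.
Only n4 stuck-at-1 is consistent with every test.

n4 stuck-at-1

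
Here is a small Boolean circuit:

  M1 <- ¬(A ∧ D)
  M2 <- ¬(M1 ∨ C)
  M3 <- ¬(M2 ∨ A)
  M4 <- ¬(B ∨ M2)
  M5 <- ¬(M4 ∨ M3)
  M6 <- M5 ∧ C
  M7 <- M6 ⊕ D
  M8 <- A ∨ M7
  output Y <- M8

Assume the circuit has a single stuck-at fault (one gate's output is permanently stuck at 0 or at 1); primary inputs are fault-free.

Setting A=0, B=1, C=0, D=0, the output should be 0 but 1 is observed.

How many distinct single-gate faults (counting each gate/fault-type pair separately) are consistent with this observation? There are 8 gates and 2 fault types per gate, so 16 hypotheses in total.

3

Fault-free: M1=1, M2=0, M3=1, M4=0, M5=0, M6=0, M7=0, M8=0 → 0. Observed 1.
  M1: none of the 2 fault types match ✗
  M2: none of the 2 fault types match ✗
  M3: none of the 2 fault types match ✗
  M4: none of the 2 fault types match ✗
  M5: none of the 2 fault types match ✗
  M6: stuck-at-1 ✓; others ✗
  M7: stuck-at-1 ✓; others ✗
  M8: stuck-at-1 ✓; others ✗
Consistent faults: {M6 stuck-at-1, M7 stuck-at-1, M8 stuck-at-1} — 3 in all.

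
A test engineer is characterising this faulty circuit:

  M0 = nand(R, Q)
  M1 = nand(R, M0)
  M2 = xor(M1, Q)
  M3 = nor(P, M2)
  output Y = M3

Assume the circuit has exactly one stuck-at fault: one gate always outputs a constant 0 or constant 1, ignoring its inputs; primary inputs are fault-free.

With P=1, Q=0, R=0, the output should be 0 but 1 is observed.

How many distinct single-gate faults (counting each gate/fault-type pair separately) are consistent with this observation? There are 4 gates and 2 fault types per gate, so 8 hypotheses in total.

1

Fault-free: M0=1, M1=1, M2=1, M3=0 → 0. Observed 1.
  M0 stuck-at-0: output 0 ✗
  M0 stuck-at-1: output 0 ✗
  M1 stuck-at-0: output 0 ✗
  M1 stuck-at-1: output 0 ✗
  M2 stuck-at-0: output 0 ✗
  M2 stuck-at-1: output 0 ✗
  M3 stuck-at-0: output 0 ✗
  M3 stuck-at-1: output 1 ✓
Consistent faults: {M3 stuck-at-1} — 1 in all.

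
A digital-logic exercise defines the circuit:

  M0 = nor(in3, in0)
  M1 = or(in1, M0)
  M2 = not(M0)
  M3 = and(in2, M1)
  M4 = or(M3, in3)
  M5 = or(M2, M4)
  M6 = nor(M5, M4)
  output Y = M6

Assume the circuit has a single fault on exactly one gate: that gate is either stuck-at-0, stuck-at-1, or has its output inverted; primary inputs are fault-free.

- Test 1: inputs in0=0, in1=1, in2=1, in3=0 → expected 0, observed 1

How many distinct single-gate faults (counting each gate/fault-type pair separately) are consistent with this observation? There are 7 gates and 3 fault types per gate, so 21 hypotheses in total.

Fault-free: M0=1, M1=1, M2=0, M3=1, M4=1, M5=1, M6=0 → 0. Observed 1.
  M0: none of the 3 fault types match ✗
  M1: stuck-at-0, inverted output ✓; others ✗
  M2: none of the 3 fault types match ✗
  M3: stuck-at-0, inverted output ✓; others ✗
  M4: stuck-at-0, inverted output ✓; others ✗
  M5: none of the 3 fault types match ✗
  M6: stuck-at-1, inverted output ✓; others ✗
Consistent faults: {M1 stuck-at-0, M1 inverted output, M3 stuck-at-0, M3 inverted output, M4 stuck-at-0, M4 inverted output, M6 stuck-at-1, M6 inverted output} — 8 in all.

8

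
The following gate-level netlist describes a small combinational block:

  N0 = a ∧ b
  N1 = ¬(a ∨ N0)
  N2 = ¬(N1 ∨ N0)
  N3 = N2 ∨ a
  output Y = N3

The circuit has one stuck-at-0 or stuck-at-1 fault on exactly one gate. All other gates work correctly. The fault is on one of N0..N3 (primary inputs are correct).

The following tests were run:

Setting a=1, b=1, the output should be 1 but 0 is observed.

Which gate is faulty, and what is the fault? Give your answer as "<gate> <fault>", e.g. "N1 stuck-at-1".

Fault-free values for test 1 (a=1, b=1): N0=1, N1=0, N2=0, N3=1, giving Y=1. Observed 0.
Test 1: faults giving observed 0 are {N3 stuck-at-0}.
Only N3 stuck-at-0 is consistent with every test.

N3 stuck-at-0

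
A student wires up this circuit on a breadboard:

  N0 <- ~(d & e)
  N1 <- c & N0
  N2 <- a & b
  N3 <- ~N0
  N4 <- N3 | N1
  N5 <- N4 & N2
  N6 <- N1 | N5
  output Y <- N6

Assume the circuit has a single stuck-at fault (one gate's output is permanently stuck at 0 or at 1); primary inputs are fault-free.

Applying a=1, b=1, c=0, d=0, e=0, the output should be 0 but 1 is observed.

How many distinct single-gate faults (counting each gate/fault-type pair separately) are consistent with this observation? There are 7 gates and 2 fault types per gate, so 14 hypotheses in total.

6

Fault-free: N0=1, N1=0, N2=1, N3=0, N4=0, N5=0, N6=0 → 0. Observed 1.
  N0 stuck-at-0: output 1 ✓
  N0 stuck-at-1: output 0 ✗
  N1 stuck-at-0: output 0 ✗
  N1 stuck-at-1: output 1 ✓
  N2 stuck-at-0: output 0 ✗
  N2 stuck-at-1: output 0 ✗
  N3 stuck-at-0: output 0 ✗
  N3 stuck-at-1: output 1 ✓
  N4 stuck-at-0: output 0 ✗
  N4 stuck-at-1: output 1 ✓
  N5 stuck-at-0: output 0 ✗
  N5 stuck-at-1: output 1 ✓
  N6 stuck-at-0: output 0 ✗
  N6 stuck-at-1: output 1 ✓
Consistent faults: {N0 stuck-at-0, N1 stuck-at-1, N3 stuck-at-1, N4 stuck-at-1, N5 stuck-at-1, N6 stuck-at-1} — 6 in all.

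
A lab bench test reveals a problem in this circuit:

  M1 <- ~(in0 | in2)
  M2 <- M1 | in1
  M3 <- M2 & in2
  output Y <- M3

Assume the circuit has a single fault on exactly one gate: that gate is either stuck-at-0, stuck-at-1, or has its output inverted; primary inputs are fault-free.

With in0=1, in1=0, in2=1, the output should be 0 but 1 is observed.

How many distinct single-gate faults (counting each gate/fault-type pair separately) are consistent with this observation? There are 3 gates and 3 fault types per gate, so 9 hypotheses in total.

Fault-free: M1=0, M2=0, M3=0 → 0. Observed 1.
  M1 stuck-at-0: output 0 ✗
  M1 stuck-at-1: output 1 ✓
  M1 inverted output: output 1 ✓
  M2 stuck-at-0: output 0 ✗
  M2 stuck-at-1: output 1 ✓
  M2 inverted output: output 1 ✓
  M3 stuck-at-0: output 0 ✗
  M3 stuck-at-1: output 1 ✓
  M3 inverted output: output 1 ✓
Consistent faults: {M1 stuck-at-1, M1 inverted output, M2 stuck-at-1, M2 inverted output, M3 stuck-at-1, M3 inverted output} — 6 in all.

6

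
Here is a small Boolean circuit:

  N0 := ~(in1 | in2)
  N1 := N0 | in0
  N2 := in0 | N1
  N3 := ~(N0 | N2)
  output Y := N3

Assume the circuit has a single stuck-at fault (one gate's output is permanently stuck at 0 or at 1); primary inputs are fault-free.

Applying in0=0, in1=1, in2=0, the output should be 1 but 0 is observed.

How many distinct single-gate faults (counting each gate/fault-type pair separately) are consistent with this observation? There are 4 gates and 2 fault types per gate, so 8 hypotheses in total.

4

Fault-free: N0=0, N1=0, N2=0, N3=1 → 1. Observed 0.
  N0 stuck-at-0: output 1 ✗
  N0 stuck-at-1: output 0 ✓
  N1 stuck-at-0: output 1 ✗
  N1 stuck-at-1: output 0 ✓
  N2 stuck-at-0: output 1 ✗
  N2 stuck-at-1: output 0 ✓
  N3 stuck-at-0: output 0 ✓
  N3 stuck-at-1: output 1 ✗
Consistent faults: {N0 stuck-at-1, N1 stuck-at-1, N2 stuck-at-1, N3 stuck-at-0} — 4 in all.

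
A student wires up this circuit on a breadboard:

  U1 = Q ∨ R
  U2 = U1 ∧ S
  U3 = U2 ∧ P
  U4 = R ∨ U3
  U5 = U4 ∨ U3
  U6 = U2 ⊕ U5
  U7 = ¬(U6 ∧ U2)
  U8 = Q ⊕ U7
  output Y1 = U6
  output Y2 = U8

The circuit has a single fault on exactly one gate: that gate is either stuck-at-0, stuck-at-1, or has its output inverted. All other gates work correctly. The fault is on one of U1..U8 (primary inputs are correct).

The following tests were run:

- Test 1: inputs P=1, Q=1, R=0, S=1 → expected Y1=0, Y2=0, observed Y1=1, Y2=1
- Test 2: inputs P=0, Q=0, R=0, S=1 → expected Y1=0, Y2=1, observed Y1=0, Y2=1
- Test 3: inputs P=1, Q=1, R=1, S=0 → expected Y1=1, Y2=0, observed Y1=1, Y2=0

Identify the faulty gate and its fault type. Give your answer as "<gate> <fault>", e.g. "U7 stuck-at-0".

Fault-free values for test 1 (P=1, Q=1, R=0, S=1): U1=1, U2=1, U3=1, U4=1, U5=1, U6=0, U7=1, U8=0, giving Y1=0, Y2=0. Observed Y1=1, Y2=1.
Test 1: faults giving observed Y1=1, Y2=1 are {U3 stuck-at-0, U3 inverted output, U5 stuck-at-0, U5 inverted output, U6 stuck-at-1, U6 inverted output}.
Test 2 (P=0, Q=0, R=0, S=1): fault-free U1=0, U2=0, U3=0, U4=0, U5=0, U6=0, U7=1, U8=1 → Y1=0, Y2=1; observed Y1=0, Y2=1. Eliminates U3 inverted output, U5 inverted output, U6 stuck-at-1, U6 inverted output.
Test 3 (P=1, Q=1, R=1, S=0): fault-free U1=1, U2=0, U3=0, U4=1, U5=1, U6=1, U7=1, U8=0 → Y1=1, Y2=0; observed Y1=1, Y2=0. Eliminates U5 stuck-at-0.
Only U3 stuck-at-0 is consistent with every test.

U3 stuck-at-0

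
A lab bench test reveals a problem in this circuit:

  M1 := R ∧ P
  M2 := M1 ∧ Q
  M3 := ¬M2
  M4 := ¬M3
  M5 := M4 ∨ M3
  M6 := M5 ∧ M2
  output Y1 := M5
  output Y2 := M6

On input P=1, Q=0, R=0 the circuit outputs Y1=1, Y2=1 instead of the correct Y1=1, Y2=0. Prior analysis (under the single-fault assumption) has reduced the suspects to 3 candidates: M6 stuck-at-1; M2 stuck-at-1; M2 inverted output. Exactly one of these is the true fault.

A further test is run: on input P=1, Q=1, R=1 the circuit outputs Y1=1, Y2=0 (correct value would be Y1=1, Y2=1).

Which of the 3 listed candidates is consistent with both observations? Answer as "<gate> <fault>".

M2 inverted output

Evaluate each candidate on input P=1, Q=1, R=1:
  M6 stuck-at-1: M1=1, M2=1, M3=0, M4=1, M5=1, M6=1 [stuck-at-1] → Y1=1, Y2=1 — eliminated
  M2 stuck-at-1: M1=1, M2=1 [stuck-at-1], M3=0, M4=1, M5=1, M6=1 → Y1=1, Y2=1 — eliminated
  M2 inverted output: M1=1, M2=0 [inverted output], M3=1, M4=0, M5=1, M6=0 → Y1=1, Y2=0 — matches
Only M2 inverted output reproduces the observed Y1=1, Y2=0.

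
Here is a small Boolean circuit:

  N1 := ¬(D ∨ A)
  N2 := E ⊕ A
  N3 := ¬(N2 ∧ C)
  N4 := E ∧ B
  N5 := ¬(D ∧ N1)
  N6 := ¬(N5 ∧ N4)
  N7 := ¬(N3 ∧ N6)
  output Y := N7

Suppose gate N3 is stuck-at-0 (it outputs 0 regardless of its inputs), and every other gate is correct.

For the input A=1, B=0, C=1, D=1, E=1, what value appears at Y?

Propagate with N3 forced: N1=0, N2=0, N3=0 [stuck-at-0], N4=0, N5=1, N6=1, N7=1.
So Y = 1. (Without the fault it would be 0.)

1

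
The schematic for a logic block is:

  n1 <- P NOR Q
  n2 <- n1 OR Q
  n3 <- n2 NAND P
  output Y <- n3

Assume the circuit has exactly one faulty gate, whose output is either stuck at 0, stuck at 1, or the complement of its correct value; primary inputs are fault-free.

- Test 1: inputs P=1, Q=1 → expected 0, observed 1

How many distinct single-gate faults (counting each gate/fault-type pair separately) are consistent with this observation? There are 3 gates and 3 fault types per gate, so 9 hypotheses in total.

4

Fault-free: n1=0, n2=1, n3=0 → 0. Observed 1.
  n1 stuck-at-0: output 0 ✗
  n1 stuck-at-1: output 0 ✗
  n1 inverted output: output 0 ✗
  n2 stuck-at-0: output 1 ✓
  n2 stuck-at-1: output 0 ✗
  n2 inverted output: output 1 ✓
  n3 stuck-at-0: output 0 ✗
  n3 stuck-at-1: output 1 ✓
  n3 inverted output: output 1 ✓
Consistent faults: {n2 stuck-at-0, n2 inverted output, n3 stuck-at-1, n3 inverted output} — 4 in all.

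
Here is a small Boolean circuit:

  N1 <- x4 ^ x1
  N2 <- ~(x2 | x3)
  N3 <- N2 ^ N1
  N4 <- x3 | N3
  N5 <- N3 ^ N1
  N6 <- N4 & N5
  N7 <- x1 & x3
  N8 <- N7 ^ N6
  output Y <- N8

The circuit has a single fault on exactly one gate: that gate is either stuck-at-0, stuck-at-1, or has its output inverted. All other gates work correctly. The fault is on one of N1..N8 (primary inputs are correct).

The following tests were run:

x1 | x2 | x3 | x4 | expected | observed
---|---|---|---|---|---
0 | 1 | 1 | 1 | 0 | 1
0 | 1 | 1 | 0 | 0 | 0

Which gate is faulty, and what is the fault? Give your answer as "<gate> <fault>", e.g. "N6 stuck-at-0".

Fault-free values for test 1 (x1=0, x2=1, x3=1, x4=1): N1=1, N2=0, N3=1, N4=1, N5=0, N6=0, N7=0, N8=0, giving Y=0. Observed 1.
Test 1: faults giving observed 1 are {N2 stuck-at-1, N2 inverted output, N3 stuck-at-0, N3 inverted output, N5 stuck-at-1, N5 inverted output, N6 stuck-at-1, N6 inverted output, N7 stuck-at-1, N7 inverted output, N8 stuck-at-1, N8 inverted output}.
Test 2 (x1=0, x2=1, x3=1, x4=0): fault-free N1=0, N2=0, N3=0, N4=1, N5=0, N6=0, N7=0, N8=0 → 0; observed 0. Eliminates N2 stuck-at-1, N2 inverted output, N3 inverted output, N5 stuck-at-1, N5 inverted output, N6 stuck-at-1, N6 inverted output, N7 stuck-at-1, N7 inverted output, N8 stuck-at-1, N8 inverted output.
Only N3 stuck-at-0 is consistent with every test.

N3 stuck-at-0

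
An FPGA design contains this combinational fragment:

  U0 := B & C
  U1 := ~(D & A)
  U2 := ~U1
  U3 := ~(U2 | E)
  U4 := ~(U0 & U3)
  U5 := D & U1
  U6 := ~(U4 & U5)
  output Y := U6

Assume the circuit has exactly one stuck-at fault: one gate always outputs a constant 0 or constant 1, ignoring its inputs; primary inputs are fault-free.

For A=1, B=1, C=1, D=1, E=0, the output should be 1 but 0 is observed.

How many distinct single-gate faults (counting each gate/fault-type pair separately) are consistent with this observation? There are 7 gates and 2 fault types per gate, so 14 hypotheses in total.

Fault-free: U0=1, U1=0, U2=1, U3=0, U4=1, U5=0, U6=1 → 1. Observed 0.
  U0 stuck-at-0: output 1 ✗
  U0 stuck-at-1: output 1 ✗
  U1 stuck-at-0: output 1 ✗
  U1 stuck-at-1: output 1 ✗
  U2 stuck-at-0: output 1 ✗
  U2 stuck-at-1: output 1 ✗
  U3 stuck-at-0: output 1 ✗
  U3 stuck-at-1: output 1 ✗
  U4 stuck-at-0: output 1 ✗
  U4 stuck-at-1: output 1 ✗
  U5 stuck-at-0: output 1 ✗
  U5 stuck-at-1: output 0 ✓
  U6 stuck-at-0: output 0 ✓
  U6 stuck-at-1: output 1 ✗
Consistent faults: {U5 stuck-at-1, U6 stuck-at-0} — 2 in all.

2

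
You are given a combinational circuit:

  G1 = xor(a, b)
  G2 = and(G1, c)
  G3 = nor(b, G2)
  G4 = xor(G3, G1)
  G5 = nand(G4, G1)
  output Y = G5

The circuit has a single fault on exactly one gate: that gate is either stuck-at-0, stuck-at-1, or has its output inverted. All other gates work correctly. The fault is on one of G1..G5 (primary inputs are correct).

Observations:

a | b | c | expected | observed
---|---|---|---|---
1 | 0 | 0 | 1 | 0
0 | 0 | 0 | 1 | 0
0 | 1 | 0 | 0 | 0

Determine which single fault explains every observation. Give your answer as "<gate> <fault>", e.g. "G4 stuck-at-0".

G5 stuck-at-0

Fault-free values for test 1 (a=1, b=0, c=0): G1=1, G2=0, G3=1, G4=0, G5=1, giving Y=1. Observed 0.
Test 1: faults giving observed 0 are {G2 stuck-at-1, G2 inverted output, G3 stuck-at-0, G3 inverted output, G4 stuck-at-1, G4 inverted output, G5 stuck-at-0, G5 inverted output}.
Test 2 (a=0, b=0, c=0): fault-free G1=0, G2=0, G3=1, G4=1, G5=1 → 1; observed 0. Eliminates G2 stuck-at-1, G2 inverted output, G3 stuck-at-0, G3 inverted output, G4 stuck-at-1, G4 inverted output.
Test 3 (a=0, b=1, c=0): fault-free G1=1, G2=0, G3=0, G4=1, G5=0 → 0; observed 0. Eliminates G5 inverted output.
Only G5 stuck-at-0 is consistent with every test.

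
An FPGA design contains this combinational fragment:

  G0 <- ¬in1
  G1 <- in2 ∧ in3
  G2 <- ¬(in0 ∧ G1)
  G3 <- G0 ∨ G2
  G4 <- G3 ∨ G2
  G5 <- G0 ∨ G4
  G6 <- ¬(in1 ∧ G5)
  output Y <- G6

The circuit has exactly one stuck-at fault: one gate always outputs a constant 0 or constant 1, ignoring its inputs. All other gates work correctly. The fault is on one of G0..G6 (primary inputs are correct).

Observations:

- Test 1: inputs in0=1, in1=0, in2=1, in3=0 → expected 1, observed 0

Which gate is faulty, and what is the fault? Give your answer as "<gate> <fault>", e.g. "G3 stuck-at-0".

G6 stuck-at-0

Fault-free values for test 1 (in0=1, in1=0, in2=1, in3=0): G0=1, G1=0, G2=1, G3=1, G4=1, G5=1, G6=1, giving Y=1. Observed 0.
Test 1: faults giving observed 0 are {G6 stuck-at-0}.
Only G6 stuck-at-0 is consistent with every test.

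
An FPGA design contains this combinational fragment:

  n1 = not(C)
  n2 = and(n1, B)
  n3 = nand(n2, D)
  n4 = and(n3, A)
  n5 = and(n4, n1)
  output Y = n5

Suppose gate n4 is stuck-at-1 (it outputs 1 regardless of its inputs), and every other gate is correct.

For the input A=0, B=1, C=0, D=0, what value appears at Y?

Propagate with n4 forced: n1=1, n2=1, n3=1, n4=1 [stuck-at-1], n5=1.
So Y = 1. (Without the fault it would be 0.)

1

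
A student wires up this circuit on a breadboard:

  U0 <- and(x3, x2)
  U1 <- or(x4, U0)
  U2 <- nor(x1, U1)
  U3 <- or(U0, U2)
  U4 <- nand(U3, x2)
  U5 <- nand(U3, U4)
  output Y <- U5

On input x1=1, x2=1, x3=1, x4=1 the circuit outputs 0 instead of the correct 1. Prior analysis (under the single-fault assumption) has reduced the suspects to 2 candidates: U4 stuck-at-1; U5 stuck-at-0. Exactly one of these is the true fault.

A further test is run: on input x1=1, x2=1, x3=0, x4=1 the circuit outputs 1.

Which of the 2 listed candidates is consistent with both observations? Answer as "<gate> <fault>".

U4 stuck-at-1

Evaluate each candidate on input x1=1, x2=1, x3=0, x4=1:
  U4 stuck-at-1: U0=0, U1=1, U2=0, U3=0, U4=1 [stuck-at-1], U5=1 → 1 — matches
  U5 stuck-at-0: U0=0, U1=1, U2=0, U3=0, U4=1, U5=0 [stuck-at-0] → 0 — eliminated
Only U4 stuck-at-1 reproduces the observed 1.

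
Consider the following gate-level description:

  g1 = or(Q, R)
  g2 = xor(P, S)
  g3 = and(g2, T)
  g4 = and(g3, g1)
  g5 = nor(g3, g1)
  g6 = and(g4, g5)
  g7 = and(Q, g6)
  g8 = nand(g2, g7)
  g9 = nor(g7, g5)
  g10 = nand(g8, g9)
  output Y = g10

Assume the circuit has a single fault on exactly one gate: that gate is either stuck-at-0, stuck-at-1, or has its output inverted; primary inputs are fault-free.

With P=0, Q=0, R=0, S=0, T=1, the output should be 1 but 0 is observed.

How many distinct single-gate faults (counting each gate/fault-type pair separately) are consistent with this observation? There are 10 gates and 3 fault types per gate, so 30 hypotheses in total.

Fault-free: g1=0, g2=0, g3=0, g4=0, g5=1, g6=0, g7=0, g8=1, g9=0, g10=1 → 1. Observed 0.
  g1: stuck-at-1, inverted output ✓; others ✗
  g2: stuck-at-1, inverted output ✓; others ✗
  g3: stuck-at-1, inverted output ✓; others ✗
  g4: none of the 3 fault types match ✗
  g5: stuck-at-0, inverted output ✓; others ✗
  g6: none of the 3 fault types match ✗
  g7: none of the 3 fault types match ✗
  g8: none of the 3 fault types match ✗
  g9: stuck-at-1, inverted output ✓; others ✗
  g10: stuck-at-0, inverted output ✓; others ✗
Consistent faults: {g1 stuck-at-1, g1 inverted output, g2 stuck-at-1, g2 inverted output, g3 stuck-at-1, g3 inverted output, g5 stuck-at-0, g5 inverted output, g9 stuck-at-1, g9 inverted output, g10 stuck-at-0, g10 inverted output} — 12 in all.

12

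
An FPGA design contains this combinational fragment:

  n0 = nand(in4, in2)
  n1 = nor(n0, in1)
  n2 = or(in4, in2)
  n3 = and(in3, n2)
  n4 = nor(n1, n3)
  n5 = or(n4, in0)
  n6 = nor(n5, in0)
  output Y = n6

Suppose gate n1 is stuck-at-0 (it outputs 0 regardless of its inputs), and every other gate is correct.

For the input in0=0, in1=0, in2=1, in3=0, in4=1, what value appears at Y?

0

Propagate with n1 forced: n0=0, n1=0 [stuck-at-0], n2=1, n3=0, n4=1, n5=1, n6=0.
So Y = 0. (Without the fault it would be 1.)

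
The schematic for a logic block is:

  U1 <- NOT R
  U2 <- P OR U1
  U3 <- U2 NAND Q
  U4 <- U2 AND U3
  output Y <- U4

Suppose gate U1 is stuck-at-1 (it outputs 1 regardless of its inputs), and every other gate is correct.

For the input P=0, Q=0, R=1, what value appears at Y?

1

Propagate with U1 forced: U1=1 [stuck-at-1], U2=1, U3=1, U4=1.
So Y = 1. (Without the fault it would be 0.)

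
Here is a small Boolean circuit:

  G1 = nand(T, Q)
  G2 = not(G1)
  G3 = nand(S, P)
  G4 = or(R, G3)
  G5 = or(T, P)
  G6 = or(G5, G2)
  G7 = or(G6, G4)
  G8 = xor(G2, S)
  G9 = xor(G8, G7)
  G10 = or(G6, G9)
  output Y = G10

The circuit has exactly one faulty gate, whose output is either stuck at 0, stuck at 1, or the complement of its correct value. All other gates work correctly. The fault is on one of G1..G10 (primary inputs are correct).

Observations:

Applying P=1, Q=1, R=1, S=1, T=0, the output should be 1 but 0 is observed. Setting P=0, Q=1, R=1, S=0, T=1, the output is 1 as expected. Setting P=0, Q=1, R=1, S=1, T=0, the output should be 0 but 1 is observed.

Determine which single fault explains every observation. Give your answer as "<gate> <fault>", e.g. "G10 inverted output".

G5 inverted output

Fault-free values for test 1 (P=1, Q=1, R=1, S=1, T=0): G1=1, G2=0, G3=0, G4=1, G5=1, G6=1, G7=1, G8=1, G9=0, G10=1, giving Y=1. Observed 0.
Test 1: faults giving observed 0 are {G5 stuck-at-0, G5 inverted output, G6 stuck-at-0, G6 inverted output, G10 stuck-at-0, G10 inverted output}.
Test 2 (P=0, Q=1, R=1, S=0, T=1): fault-free G1=0, G2=1, G3=1, G4=1, G5=1, G6=1, G7=1, G8=1, G9=0, G10=1 → 1; observed 1. Eliminates G6 stuck-at-0, G6 inverted output, G10 stuck-at-0, G10 inverted output.
Test 3 (P=0, Q=1, R=1, S=1, T=0): fault-free G1=1, G2=0, G3=1, G4=1, G5=0, G6=0, G7=1, G8=1, G9=0, G10=0 → 0; observed 1. Eliminates G5 stuck-at-0.
Only G5 inverted output is consistent with every test.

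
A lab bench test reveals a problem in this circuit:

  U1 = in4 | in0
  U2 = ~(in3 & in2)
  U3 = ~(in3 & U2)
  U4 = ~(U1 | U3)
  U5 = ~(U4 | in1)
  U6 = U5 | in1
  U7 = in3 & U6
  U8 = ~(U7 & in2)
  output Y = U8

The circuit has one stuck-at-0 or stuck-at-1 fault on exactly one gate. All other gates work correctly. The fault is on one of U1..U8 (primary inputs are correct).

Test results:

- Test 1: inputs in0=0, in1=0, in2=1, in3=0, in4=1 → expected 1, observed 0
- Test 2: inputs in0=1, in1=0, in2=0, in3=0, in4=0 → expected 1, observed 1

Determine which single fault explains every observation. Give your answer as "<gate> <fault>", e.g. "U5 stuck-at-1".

Fault-free values for test 1 (in0=0, in1=0, in2=1, in3=0, in4=1): U1=1, U2=1, U3=1, U4=0, U5=1, U6=1, U7=0, U8=1, giving Y=1. Observed 0.
Test 1: faults giving observed 0 are {U7 stuck-at-1, U8 stuck-at-0}.
Test 2 (in0=1, in1=0, in2=0, in3=0, in4=0): fault-free U1=1, U2=1, U3=1, U4=0, U5=1, U6=1, U7=0, U8=1 → 1; observed 1. Eliminates U8 stuck-at-0.
Only U7 stuck-at-1 is consistent with every test.

U7 stuck-at-1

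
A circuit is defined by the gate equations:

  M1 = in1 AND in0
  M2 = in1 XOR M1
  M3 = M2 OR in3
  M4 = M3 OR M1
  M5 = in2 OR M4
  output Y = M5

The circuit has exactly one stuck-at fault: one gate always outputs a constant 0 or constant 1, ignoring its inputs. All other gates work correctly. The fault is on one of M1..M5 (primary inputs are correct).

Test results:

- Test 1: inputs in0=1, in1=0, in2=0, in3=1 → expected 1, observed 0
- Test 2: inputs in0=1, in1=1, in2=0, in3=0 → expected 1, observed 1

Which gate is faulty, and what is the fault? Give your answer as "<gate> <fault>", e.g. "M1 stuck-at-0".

Fault-free values for test 1 (in0=1, in1=0, in2=0, in3=1): M1=0, M2=0, M3=1, M4=1, M5=1, giving Y=1. Observed 0.
Test 1: faults giving observed 0 are {M3 stuck-at-0, M4 stuck-at-0, M5 stuck-at-0}.
Test 2 (in0=1, in1=1, in2=0, in3=0): fault-free M1=1, M2=0, M3=0, M4=1, M5=1 → 1; observed 1. Eliminates M4 stuck-at-0, M5 stuck-at-0.
Only M3 stuck-at-0 is consistent with every test.

M3 stuck-at-0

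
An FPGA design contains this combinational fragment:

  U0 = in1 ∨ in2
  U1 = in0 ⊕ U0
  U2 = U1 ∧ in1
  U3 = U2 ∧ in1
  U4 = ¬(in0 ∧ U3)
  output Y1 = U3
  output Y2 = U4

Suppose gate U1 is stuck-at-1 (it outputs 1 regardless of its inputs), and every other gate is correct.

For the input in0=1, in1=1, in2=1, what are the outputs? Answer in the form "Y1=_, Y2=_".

Propagate with U1 forced: U0=1, U1=1 [stuck-at-1], U2=1, U3=1, U4=0.
So the outputs are Y1=1, Y2=0. (Without the fault they would be Y1=0, Y2=1.)

Y1=1, Y2=0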